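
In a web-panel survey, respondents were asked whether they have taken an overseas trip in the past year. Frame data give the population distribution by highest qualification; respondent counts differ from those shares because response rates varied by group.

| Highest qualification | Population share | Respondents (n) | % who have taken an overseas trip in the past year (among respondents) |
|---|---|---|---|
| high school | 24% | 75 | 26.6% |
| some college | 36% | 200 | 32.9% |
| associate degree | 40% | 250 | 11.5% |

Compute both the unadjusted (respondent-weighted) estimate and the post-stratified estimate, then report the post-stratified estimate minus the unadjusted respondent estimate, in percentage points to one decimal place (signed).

Without adjustment, the pooled respondent share is:
  (75/525)×26.6 + (200/525)×32.9 + (250/525)×11.5 = 21.8095%
Post-stratifying to population shares instead:
  0.24×26.6 + 0.36×32.9 + 0.4×11.5 = 22.828%
Difference = 22.828 − 21.8095 = 1.0185 pp.

+1.0 percentage points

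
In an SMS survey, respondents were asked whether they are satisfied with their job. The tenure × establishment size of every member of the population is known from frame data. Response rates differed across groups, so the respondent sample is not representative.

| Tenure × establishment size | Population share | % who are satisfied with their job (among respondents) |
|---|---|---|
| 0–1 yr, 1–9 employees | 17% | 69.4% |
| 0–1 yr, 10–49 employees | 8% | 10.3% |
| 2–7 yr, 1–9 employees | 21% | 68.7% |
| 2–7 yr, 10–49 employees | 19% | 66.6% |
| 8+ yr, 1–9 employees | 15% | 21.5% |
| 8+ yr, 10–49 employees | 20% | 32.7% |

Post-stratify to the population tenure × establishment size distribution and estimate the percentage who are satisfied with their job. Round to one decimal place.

Weight each group's respondent value by its population share:
  0–1 yr, 1–9 employees: 0.17 × 69.4 = 11.798
  0–1 yr, 10–49 employees: 0.08 × 10.3 = 0.824
  2–7 yr, 1–9 employees: 0.21 × 68.7 = 14.427
  2–7 yr, 10–49 employees: 0.19 × 66.6 = 12.654
  8+ yr, 1–9 employees: 0.15 × 21.5 = 3.225
  8+ yr, 10–49 employees: 0.2 × 32.7 = 6.54
Post-stratified estimate = 49.468 → 49.5%.

49.5%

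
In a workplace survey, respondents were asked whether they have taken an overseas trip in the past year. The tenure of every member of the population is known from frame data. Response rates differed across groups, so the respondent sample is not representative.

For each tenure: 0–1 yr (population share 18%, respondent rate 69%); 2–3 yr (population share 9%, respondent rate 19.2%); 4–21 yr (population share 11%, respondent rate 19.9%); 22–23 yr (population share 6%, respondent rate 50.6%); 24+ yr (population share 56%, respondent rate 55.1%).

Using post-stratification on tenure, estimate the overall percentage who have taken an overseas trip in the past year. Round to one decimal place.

Each cell contributes population-share × respondent value:
  0–1 yr: 0.18 × 69 = 12.42
  2–3 yr: 0.09 × 19.2 = 1.728
  4–21 yr: 0.11 × 19.9 = 2.189
  22–23 yr: 0.06 × 50.6 = 3.036
  24+ yr: 0.56 × 55.1 = 30.856
Post-stratified estimate = 50.229 → 50.2%.

50.2%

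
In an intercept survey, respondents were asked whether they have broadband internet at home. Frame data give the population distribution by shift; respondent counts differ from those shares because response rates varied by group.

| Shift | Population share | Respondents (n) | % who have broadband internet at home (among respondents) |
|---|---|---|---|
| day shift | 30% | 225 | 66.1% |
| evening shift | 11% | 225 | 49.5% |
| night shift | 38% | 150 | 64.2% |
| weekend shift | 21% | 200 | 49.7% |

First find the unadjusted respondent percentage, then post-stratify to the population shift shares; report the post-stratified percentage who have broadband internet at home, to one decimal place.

Unadjusted (pooled respondent) estimate weights by respondent counts:
  (225/800)×66.1 + (225/800)×49.5 + (150/800)×64.2 + (200/800)×49.7 = 56.975%
Post-stratifying to population shares instead:
  0.3×66.1 + 0.11×49.5 + 0.38×64.2 + 0.21×49.7 = 60.108%

60.1%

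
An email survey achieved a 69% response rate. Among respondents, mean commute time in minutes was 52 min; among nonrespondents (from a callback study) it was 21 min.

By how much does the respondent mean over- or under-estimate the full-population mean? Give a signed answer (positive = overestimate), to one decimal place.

Nonresponse fraction = 1 − 0.69 = 0.31.
Bias = (nonresponse fraction) × (respondent mean − nonrespondent mean)
     = 0.31 × (52 − 21) = 0.31 × 31 = 9.61.

+9.6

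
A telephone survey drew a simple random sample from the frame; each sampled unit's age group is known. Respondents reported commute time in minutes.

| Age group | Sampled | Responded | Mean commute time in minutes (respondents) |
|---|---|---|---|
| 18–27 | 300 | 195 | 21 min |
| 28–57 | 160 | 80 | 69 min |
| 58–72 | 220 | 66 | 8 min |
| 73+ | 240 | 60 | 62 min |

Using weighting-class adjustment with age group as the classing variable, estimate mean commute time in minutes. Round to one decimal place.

Class response rates: 18–27 195/300 = 65%, 28–57 80/160 = 50%, 58–72 66/220 = 30%, 73+ 60/240 = 25%.
Inverse-response-rate weighting restores each class to its sampled count, so class totals weight by n_sampled:
  18–27: 300 × 21 = 6300
  28–57: 160 × 69 = 11,040
  58–72: 220 × 8 = 1760
  73+: 240 × 62 = 14,880
Adjusted estimate = 33,980 / 920 = 36.9348 → 36.9.

36.9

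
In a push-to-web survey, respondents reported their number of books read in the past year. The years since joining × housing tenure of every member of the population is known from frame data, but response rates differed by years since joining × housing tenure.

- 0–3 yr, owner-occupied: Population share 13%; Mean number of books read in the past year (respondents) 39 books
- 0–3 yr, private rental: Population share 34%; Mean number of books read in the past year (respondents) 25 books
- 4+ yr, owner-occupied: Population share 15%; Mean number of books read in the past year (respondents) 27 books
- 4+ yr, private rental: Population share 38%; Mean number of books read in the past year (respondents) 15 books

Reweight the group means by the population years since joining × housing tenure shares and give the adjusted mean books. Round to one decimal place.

Post-stratification weights by population share, not respondent share:
  0–3 yr, owner-occupied: 0.13 × 39 = 5.07
  0–3 yr, private rental: 0.34 × 25 = 8.5
  4+ yr, owner-occupied: 0.15 × 27 = 4.05
  4+ yr, private rental: 0.38 × 15 = 5.7
Post-stratified estimate = 23.32 → 23.3.

23.3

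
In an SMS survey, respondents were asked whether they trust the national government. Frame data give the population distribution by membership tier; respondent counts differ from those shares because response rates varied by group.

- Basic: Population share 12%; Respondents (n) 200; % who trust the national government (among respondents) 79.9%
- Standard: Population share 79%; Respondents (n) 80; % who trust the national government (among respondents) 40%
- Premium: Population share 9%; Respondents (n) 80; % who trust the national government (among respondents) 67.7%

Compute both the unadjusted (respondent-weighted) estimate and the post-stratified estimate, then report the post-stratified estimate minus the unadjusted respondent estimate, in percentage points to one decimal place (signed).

-21.0 percentage points

Unadjusted (pooled respondent) estimate weights by respondent counts:
  (200/360)×79.9 + (80/360)×40 + (80/360)×67.7 = 68.3222%
Reweighting by population membership tier shares:
  0.12×79.9 + 0.79×40 + 0.09×67.7 = 47.281%
Difference = 47.281 − 68.3222 = -21.0412 pp.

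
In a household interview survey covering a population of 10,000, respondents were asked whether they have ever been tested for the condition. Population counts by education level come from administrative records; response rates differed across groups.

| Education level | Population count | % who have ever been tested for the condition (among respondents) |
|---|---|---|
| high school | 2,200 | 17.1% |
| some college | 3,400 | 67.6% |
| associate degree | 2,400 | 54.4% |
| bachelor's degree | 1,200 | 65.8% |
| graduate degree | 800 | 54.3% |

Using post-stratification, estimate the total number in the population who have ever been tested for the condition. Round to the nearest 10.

Each cell contributes its population count × the respondent rate:
  high school: 2,200 × 17.1% = 376.2
  some college: 3,400 × 67.6% = 2298.4
  associate degree: 2,400 × 54.4% = 1305.6
  bachelor's degree: 1,200 × 65.8% = 789.6
  graduate degree: 800 × 54.3% = 434.4
Estimated total = 5204.2 → 5,200.

5,200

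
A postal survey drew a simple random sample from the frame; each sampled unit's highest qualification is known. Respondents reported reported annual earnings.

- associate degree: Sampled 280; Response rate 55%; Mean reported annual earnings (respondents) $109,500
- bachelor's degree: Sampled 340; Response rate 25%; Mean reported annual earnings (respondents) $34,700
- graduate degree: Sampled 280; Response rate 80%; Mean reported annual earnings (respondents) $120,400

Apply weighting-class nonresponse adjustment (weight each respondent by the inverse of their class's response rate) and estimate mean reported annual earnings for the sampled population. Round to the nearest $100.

Weighting each respondent by the inverse class response rate inflates each class back to its sampled size, so the class weight is n_sampled:
  associate degree: 280 × 109,500 = 30,660,000
  bachelor's degree: 340 × 34,700 = 11,798,000
  graduate degree: 280 × 120,400 = 33,712,000
Adjusted estimate = 76,170,000 / 900 = 84633.3 → $84,600.

$84,600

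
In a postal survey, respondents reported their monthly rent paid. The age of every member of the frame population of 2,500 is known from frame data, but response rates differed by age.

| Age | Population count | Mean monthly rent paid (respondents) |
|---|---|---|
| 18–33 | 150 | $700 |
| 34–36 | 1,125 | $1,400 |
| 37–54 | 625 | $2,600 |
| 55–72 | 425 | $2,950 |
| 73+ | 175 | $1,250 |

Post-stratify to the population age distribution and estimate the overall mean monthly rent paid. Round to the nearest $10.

Each cell contributes population-share × respondent value:
  18–33: (150/2,500) × 700 = 42
  34–36: (1,125/2,500) × 1400 = 630
  37–54: (625/2,500) × 2600 = 650
  55–72: (425/2,500) × 2950 = 501.5
  73+: (175/2,500) × 1250 = 87.5
Post-stratified estimate = 1911 → $1,910.

$1,910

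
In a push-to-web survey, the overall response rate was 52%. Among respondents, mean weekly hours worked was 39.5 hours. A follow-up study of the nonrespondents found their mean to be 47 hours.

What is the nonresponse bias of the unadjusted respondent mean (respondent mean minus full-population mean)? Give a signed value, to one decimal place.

Nonresponse fraction = 1 − 0.52 = 0.48.
Bias = (nonresponse fraction) × (respondent mean − nonrespondent mean)
     = 0.48 × (39.5 − 47) = 0.48 × -7.5 = -3.6.

-3.6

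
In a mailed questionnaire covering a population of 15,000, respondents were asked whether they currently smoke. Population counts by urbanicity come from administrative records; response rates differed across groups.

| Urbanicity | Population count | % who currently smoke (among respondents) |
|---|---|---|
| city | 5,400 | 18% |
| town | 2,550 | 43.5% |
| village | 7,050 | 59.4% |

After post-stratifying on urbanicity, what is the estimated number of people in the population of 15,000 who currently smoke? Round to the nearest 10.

6,270

Each cell contributes its population count × the respondent rate:
  city: 5,400 × 18% = 972
  town: 2,550 × 43.5% = 1109.25
  village: 7,050 × 59.4% = 4187.7
Estimated total = 6268.95 → 6,270.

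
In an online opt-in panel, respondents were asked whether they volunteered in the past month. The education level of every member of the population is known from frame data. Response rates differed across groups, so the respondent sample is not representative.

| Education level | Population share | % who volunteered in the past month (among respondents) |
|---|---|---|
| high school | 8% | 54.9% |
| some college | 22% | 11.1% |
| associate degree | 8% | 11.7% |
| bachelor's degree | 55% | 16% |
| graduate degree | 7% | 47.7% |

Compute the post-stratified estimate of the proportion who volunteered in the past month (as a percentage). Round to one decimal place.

Post-stratification weights by population share, not respondent share:
  high school: 0.08 × 54.9 = 4.392
  some college: 0.22 × 11.1 = 2.442
  associate degree: 0.08 × 11.7 = 0.936
  bachelor's degree: 0.55 × 16 = 8.8
  graduate degree: 0.07 × 47.7 = 3.339
Post-stratified estimate = 19.909 → 19.9%.

19.9%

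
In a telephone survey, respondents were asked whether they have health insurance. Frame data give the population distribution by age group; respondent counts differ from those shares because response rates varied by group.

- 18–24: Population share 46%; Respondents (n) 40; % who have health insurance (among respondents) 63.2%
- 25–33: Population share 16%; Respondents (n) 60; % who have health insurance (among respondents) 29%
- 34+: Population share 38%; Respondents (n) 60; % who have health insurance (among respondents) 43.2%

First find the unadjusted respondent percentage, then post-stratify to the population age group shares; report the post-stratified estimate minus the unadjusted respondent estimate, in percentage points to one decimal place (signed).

Naive respondent-only estimate (weights = respondent counts):
  (40/160)×63.2 + (60/160)×29 + (60/160)×43.2 = 42.875%
Reweighting by population age group shares:
  0.46×63.2 + 0.16×29 + 0.38×43.2 = 50.128%
Difference = 50.128 − 42.875 = 7.253 pp.

+7.3 percentage points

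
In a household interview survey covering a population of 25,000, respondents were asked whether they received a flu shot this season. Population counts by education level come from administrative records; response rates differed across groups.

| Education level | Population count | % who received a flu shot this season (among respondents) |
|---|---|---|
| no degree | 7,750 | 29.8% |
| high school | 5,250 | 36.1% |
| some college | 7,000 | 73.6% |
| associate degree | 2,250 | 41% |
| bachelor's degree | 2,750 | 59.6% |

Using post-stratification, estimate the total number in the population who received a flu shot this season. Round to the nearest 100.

11,900

Estimated count per cell = population count × respondent percentage:
  no degree: 7,750 × 29.8% = 2309.5
  high school: 5,250 × 36.1% = 1895.25
  some college: 7,000 × 73.6% = 5152
  associate degree: 2,250 × 41% = 922.5
  bachelor's degree: 2,750 × 59.6% = 1639
Estimated total = 11918.2 → 11,900.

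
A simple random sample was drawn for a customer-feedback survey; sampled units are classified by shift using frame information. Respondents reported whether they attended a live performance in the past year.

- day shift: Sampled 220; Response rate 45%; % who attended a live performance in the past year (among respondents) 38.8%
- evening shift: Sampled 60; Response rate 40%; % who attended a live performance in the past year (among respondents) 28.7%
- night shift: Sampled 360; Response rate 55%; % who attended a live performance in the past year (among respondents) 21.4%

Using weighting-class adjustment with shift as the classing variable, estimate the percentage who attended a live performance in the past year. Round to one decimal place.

28.1%

Each respondent's weight = sampled/responded in their class; summing within a class gives n_sampled, so:
  day shift: 220 × 38.8 = 8536
  evening shift: 60 × 28.7 = 1722
  night shift: 360 × 21.4 = 7704
Adjusted estimate = 17,962 / 640 = 28.0656 → 28.1%.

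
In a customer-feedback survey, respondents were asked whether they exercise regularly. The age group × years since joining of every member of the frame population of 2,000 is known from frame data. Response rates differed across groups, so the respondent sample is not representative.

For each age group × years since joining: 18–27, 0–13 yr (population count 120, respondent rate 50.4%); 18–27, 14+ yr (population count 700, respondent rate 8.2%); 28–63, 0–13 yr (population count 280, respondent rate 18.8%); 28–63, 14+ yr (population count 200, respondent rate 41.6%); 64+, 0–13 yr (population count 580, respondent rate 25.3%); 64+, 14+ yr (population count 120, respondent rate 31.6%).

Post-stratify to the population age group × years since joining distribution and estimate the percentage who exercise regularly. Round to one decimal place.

21.9%

Each cell contributes population-share × respondent value:
  18–27, 0–13 yr: (120/2,000) × 50.4 = 3.024
  18–27, 14+ yr: (700/2,000) × 8.2 = 2.87
  28–63, 0–13 yr: (280/2,000) × 18.8 = 2.632
  28–63, 14+ yr: (200/2,000) × 41.6 = 4.16
  64+, 0–13 yr: (580/2,000) × 25.3 = 7.337
  64+, 14+ yr: (120/2,000) × 31.6 = 1.896
Post-stratified estimate = 21.919 → 21.9%.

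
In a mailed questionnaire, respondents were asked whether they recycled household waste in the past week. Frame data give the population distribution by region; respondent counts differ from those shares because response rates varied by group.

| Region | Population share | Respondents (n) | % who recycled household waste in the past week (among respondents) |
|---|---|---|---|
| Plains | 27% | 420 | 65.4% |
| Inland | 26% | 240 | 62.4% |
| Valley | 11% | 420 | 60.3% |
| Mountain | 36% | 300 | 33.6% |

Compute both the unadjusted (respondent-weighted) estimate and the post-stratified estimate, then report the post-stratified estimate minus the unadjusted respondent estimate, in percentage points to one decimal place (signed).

-3.8 percentage points

Without adjustment, the pooled respondent share is:
  (420/1380)×65.4 + (240/1380)×62.4 + (420/1380)×60.3 + (300/1380)×33.6 = 56.413%
Post-stratified estimate weights by population shares:
  0.27×65.4 + 0.26×62.4 + 0.11×60.3 + 0.36×33.6 = 52.611%
Difference = 52.611 − 56.413 = -3.802 pp.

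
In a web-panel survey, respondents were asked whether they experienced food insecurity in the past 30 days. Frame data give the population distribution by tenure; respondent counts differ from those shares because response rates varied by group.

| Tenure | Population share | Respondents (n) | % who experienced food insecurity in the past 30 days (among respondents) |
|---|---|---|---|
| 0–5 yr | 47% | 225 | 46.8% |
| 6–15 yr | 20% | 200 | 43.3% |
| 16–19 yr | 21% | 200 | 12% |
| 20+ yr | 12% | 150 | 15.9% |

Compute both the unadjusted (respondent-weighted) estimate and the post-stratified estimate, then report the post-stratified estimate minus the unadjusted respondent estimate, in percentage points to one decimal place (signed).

+4.1 percentage points

Without adjustment, the pooled respondent share is:
  (225/775)×46.8 + (200/775)×43.3 + (200/775)×12 + (150/775)×15.9 = 30.9355%
Post-stratifying to population shares instead:
  0.47×46.8 + 0.2×43.3 + 0.21×12 + 0.12×15.9 = 35.084%
Difference = 35.084 − 30.9355 = 4.1485 pp.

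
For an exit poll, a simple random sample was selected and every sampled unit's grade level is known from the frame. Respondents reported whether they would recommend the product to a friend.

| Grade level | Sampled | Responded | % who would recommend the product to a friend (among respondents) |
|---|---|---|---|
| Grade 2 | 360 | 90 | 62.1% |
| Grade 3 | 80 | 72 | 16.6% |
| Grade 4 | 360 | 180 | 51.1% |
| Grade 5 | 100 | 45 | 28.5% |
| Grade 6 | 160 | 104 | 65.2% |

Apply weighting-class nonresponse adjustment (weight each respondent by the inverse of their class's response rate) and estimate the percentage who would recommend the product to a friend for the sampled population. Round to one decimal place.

52.2%

Response rates by class: Grade 2 90/360 = 25%, Grade 3 72/80 = 90%, Grade 4 180/360 = 50%, Grade 5 45/100 = 45%, Grade 6 104/160 = 65%.
Inverse-response-rate weighting restores each class to its sampled count, so class totals weight by n_sampled:
  Grade 2: 360 × 62.1 = 22,356
  Grade 3: 80 × 16.6 = 1328
  Grade 4: 360 × 51.1 = 18,396
  Grade 5: 100 × 28.5 = 2850
  Grade 6: 160 × 65.2 = 10,432
Adjusted estimate = 55,362 / 1,060 = 52.2283 → 52.2%.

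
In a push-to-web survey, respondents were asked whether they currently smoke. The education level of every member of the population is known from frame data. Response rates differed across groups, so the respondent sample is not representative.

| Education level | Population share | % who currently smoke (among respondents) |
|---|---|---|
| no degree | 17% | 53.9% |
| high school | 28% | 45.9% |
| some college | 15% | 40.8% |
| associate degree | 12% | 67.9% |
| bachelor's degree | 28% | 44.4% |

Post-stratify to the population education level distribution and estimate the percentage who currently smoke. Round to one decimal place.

48.7%

Each cell contributes population-share × respondent value:
  no degree: 0.17 × 53.9 = 9.163
  high school: 0.28 × 45.9 = 12.852
  some college: 0.15 × 40.8 = 6.12
  associate degree: 0.12 × 67.9 = 8.148
  bachelor's degree: 0.28 × 44.4 = 12.432
Post-stratified estimate = 48.715 → 48.7%.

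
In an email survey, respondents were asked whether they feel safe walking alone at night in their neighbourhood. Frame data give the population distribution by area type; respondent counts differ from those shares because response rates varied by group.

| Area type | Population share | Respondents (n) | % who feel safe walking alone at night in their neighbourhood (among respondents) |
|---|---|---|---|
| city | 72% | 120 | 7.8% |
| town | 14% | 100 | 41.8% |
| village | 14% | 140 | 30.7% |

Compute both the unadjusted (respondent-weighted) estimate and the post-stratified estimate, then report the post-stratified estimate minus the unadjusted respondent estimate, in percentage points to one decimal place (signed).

-10.4 percentage points

Without adjustment, the pooled respondent share is:
  (120/360)×7.8 + (100/360)×41.8 + (140/360)×30.7 = 26.15%
Post-stratified estimate weights by population shares:
  0.72×7.8 + 0.14×41.8 + 0.14×30.7 = 15.766%
Difference = 15.766 − 26.15 = -10.384 pp.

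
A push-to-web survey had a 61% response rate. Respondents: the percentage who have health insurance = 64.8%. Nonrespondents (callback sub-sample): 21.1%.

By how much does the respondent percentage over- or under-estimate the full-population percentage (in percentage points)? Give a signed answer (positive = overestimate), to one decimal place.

+17.0 percentage points

Nonresponse fraction = 1 − 0.61 = 0.39.
Bias = (nonresponse fraction) × (respondent percentage − nonrespondent percentage)
     = 0.39 × (64.8 − 21.1) = 0.39 × 43.7 = 17.043.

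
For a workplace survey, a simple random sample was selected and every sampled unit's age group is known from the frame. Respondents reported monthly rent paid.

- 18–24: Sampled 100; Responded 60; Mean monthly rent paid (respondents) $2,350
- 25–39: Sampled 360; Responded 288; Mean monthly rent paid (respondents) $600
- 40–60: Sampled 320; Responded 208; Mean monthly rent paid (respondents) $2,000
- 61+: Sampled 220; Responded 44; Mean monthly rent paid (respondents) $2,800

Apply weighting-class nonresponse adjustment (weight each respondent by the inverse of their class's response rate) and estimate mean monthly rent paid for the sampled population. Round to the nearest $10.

$1,710

Class response rates: 18–24 60/100 = 60%, 25–39 288/360 = 80%, 40–60 208/320 = 65%, 61+ 44/220 = 20%.
Each respondent's weight = sampled/responded in their class; summing within a class gives n_sampled, so:
  18–24: 100 × 2350 = 235,000
  25–39: 360 × 600 = 216,000
  40–60: 320 × 2000 = 640,000
  61+: 220 × 2800 = 616,000
Adjusted estimate = 1,707,000 / 1,000 = 1707 → $1,710.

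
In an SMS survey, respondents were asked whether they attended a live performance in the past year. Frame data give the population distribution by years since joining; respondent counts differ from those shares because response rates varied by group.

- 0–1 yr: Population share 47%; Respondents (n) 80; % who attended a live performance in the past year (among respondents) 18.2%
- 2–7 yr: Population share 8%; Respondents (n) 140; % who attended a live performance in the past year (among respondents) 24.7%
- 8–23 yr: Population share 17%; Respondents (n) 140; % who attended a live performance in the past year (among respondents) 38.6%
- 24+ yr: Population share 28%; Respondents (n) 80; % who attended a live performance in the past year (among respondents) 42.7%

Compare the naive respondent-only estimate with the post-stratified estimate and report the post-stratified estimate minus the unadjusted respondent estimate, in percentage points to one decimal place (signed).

Without adjustment, the pooled respondent share is:
  (80/440)×18.2 + (140/440)×24.7 + (140/440)×38.6 + (80/440)×42.7 = 31.2136%
Post-stratifying to population shares instead:
  0.47×18.2 + 0.08×24.7 + 0.17×38.6 + 0.28×42.7 = 29.048%
Difference = 29.048 − 31.2136 = -2.1656 pp.

-2.2 percentage points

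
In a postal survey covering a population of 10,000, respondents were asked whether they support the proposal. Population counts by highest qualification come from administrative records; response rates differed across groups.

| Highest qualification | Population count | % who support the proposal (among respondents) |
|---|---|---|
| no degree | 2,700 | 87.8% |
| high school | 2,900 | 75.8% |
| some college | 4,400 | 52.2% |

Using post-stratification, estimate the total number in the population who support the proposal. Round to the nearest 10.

6,870

Apply each group's respondent rate to its population count:
  no degree: 2,700 × 87.8% = 2370.6
  high school: 2,900 × 75.8% = 2198.2
  some college: 4,400 × 52.2% = 2296.8
Estimated total = 6865.6 → 6,870.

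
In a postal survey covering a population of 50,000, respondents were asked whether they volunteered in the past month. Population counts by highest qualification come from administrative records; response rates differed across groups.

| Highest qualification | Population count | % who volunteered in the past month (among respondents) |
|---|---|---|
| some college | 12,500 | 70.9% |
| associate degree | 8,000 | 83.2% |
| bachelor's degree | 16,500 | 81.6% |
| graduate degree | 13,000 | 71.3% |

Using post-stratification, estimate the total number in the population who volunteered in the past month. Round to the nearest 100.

Estimated count per cell = population count × respondent percentage:
  some college: 12,500 × 70.9% = 8862.5
  associate degree: 8,000 × 83.2% = 6656
  bachelor's degree: 16,500 × 81.6% = 13,464
  graduate degree: 13,000 × 71.3% = 9269
Estimated total = 38251.5 → 38,300.

38,300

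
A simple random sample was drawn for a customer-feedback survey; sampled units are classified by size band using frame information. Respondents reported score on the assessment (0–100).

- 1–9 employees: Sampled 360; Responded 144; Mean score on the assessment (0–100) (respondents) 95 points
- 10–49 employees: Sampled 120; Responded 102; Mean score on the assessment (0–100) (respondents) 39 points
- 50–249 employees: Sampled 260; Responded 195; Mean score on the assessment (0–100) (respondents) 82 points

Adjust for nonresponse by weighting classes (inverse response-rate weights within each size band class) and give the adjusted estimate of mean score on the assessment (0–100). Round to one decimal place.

Class response rates: 1–9 employees 144/360 = 40%, 10–49 employees 102/120 = 85%, 50–249 employees 195/260 = 75%.
Each respondent's weight = sampled/responded in their class; summing within a class gives n_sampled, so:
  1–9 employees: 360 × 95 = 34,200
  10–49 employees: 120 × 39 = 4680
  50–249 employees: 260 × 82 = 21,320
Adjusted estimate = 60,200 / 740 = 81.3514 → 81.4.

81.4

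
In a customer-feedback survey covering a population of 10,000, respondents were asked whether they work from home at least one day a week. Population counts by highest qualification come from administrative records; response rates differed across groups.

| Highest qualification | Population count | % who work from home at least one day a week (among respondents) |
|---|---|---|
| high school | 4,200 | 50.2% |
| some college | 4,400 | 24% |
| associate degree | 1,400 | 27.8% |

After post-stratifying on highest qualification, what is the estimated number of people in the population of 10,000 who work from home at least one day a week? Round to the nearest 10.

3,550

Apply each group's respondent rate to its population count:
  high school: 4,200 × 50.2% = 2108.4
  some college: 4,400 × 24% = 1056
  associate degree: 1,400 × 27.8% = 389.2
Estimated total = 3553.6 → 3,550.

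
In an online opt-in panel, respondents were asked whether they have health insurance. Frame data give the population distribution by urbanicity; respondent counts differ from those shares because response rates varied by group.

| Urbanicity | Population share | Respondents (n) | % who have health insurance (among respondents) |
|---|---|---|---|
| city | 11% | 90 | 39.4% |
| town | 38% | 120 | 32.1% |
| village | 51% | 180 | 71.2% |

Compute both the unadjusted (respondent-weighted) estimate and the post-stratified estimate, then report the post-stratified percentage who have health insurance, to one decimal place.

Without adjustment, the pooled respondent share is:
  (90/390)×39.4 + (120/390)×32.1 + (180/390)×71.2 = 51.8308%
Post-stratified estimate weights by population shares:
  0.11×39.4 + 0.38×32.1 + 0.51×71.2 = 52.844%

52.8%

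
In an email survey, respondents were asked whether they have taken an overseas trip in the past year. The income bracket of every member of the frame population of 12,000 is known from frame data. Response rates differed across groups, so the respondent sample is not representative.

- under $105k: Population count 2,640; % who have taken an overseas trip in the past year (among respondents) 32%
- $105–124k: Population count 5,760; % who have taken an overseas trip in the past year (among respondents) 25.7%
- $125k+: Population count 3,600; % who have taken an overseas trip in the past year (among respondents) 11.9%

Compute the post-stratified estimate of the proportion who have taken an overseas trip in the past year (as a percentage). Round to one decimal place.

22.9%

Post-stratification weights by population share, not respondent share:
  under $105k: (2,640/12,000) × 32 = 7.04
  $105–124k: (5,760/12,000) × 25.7 = 12.336
  $125k+: (3,600/12,000) × 11.9 = 3.57
Post-stratified estimate = 22.946 → 22.9%.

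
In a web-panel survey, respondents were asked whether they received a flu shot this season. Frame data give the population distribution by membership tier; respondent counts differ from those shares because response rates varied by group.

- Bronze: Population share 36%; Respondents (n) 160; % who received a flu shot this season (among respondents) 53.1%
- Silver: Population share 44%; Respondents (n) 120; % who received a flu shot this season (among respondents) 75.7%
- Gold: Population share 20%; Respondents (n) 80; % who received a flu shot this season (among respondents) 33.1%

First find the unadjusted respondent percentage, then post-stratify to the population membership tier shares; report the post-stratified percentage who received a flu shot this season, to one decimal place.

59.0%

Without adjustment, the pooled respondent share is:
  (160/360)×53.1 + (120/360)×75.7 + (80/360)×33.1 = 56.1889%
Post-stratified estimate weights by population shares:
  0.36×53.1 + 0.44×75.7 + 0.2×33.1 = 59.044%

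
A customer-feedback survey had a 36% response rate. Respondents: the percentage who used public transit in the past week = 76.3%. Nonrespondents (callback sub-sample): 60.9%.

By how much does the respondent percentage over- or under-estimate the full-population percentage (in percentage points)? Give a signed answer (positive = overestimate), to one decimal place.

+9.9 percentage points

Nonresponse fraction = 1 − 0.36 = 0.64.
Bias = (nonresponse fraction) × (respondent percentage − nonrespondent percentage)
     = 0.64 × (76.3 − 60.9) = 0.64 × 15.4 = 9.856.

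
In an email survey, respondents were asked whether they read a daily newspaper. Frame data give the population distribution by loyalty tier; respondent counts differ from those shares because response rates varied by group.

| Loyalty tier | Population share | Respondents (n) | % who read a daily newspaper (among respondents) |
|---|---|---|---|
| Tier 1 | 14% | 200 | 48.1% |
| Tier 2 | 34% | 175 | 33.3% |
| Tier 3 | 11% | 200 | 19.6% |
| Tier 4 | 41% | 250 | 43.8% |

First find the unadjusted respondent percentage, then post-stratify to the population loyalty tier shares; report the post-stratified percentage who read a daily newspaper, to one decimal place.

38.2%

Naive respondent-only estimate (weights = respondent counts):
  (200/825)×48.1 + (175/825)×33.3 + (200/825)×19.6 + (250/825)×43.8 = 36.7485%
Reweighting by population loyalty tier shares:
  0.14×48.1 + 0.34×33.3 + 0.11×19.6 + 0.41×43.8 = 38.17%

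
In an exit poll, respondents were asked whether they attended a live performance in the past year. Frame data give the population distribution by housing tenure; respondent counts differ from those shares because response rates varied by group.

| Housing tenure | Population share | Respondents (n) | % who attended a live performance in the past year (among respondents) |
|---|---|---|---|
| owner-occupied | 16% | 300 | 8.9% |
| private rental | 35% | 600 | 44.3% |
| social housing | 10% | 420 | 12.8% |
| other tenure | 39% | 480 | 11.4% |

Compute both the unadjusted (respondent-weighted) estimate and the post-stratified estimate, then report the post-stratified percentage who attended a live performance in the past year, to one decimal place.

Unadjusted (pooled respondent) estimate weights by respondent counts:
  (300/1800)×8.9 + (600/1800)×44.3 + (420/1800)×12.8 + (480/1800)×11.4 = 22.2767%
Post-stratified estimate weights by population shares:
  0.16×8.9 + 0.35×44.3 + 0.1×12.8 + 0.39×11.4 = 22.655%

22.7%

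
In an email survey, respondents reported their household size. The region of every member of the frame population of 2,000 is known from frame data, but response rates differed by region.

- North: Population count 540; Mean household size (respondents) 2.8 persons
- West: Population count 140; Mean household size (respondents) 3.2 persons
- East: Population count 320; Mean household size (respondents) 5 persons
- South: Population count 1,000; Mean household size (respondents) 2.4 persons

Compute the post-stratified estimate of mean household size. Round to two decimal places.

Each cell contributes population-share × respondent value:
  North: (540/2,000) × 2.8 = 0.756
  West: (140/2,000) × 3.2 = 0.224
  East: (320/2,000) × 5 = 0.8
  South: (1,000/2,000) × 2.4 = 1.2
Post-stratified estimate = 2.98 → 2.98.

2.98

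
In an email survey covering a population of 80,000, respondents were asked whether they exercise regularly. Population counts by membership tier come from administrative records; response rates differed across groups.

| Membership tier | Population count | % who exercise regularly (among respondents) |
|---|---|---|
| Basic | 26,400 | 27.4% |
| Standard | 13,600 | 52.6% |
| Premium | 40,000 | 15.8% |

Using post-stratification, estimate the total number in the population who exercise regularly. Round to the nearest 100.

Apply each group's respondent rate to its population count:
  Basic: 26,400 × 27.4% = 7233.6
  Standard: 13,600 × 52.6% = 7153.6
  Premium: 40,000 × 15.8% = 6320
Estimated total = 20707.2 → 20,700.

20,700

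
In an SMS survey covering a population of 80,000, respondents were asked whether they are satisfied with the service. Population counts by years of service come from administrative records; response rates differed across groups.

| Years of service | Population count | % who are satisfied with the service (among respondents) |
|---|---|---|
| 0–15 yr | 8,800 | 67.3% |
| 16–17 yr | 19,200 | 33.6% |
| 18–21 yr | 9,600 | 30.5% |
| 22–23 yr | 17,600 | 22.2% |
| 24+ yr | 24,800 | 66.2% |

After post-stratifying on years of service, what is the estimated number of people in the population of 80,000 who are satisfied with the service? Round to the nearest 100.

35,600

Apply each group's respondent rate to its population count:
  0–15 yr: 8,800 × 67.3% = 5922.4
  16–17 yr: 19,200 × 33.6% = 6451.2
  18–21 yr: 9,600 × 30.5% = 2928
  22–23 yr: 17,600 × 22.2% = 3907.2
  24+ yr: 24,800 × 66.2% = 16417.6
Estimated total = 35626.4 → 35,600.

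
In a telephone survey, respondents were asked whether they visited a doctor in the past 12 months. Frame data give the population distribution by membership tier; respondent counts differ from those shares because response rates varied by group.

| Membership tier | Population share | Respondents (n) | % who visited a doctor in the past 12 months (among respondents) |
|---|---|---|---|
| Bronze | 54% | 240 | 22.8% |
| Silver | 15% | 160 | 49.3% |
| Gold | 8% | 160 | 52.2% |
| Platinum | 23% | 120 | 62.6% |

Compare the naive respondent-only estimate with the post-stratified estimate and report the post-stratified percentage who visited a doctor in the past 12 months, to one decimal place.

Naive respondent-only estimate (weights = respondent counts):
  (240/680)×22.8 + (160/680)×49.3 + (160/680)×52.2 + (120/680)×62.6 = 42.9765%
Post-stratifying to population shares instead:
  0.54×22.8 + 0.15×49.3 + 0.08×52.2 + 0.23×62.6 = 38.281%

38.3%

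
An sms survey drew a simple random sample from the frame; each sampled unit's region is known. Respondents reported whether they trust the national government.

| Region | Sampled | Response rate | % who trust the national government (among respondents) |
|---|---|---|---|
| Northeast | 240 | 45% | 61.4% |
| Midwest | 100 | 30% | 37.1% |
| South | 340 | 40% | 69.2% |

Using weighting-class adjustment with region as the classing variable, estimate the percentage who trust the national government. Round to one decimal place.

Inverse-response-rate weighting restores each class to its sampled count, so class totals weight by n_sampled:
  Northeast: 240 × 61.4 = 14,736
  Midwest: 100 × 37.1 = 3710
  South: 340 × 69.2 = 23,528
Adjusted estimate = 41,974 / 680 = 61.7265 → 61.7%.

61.7%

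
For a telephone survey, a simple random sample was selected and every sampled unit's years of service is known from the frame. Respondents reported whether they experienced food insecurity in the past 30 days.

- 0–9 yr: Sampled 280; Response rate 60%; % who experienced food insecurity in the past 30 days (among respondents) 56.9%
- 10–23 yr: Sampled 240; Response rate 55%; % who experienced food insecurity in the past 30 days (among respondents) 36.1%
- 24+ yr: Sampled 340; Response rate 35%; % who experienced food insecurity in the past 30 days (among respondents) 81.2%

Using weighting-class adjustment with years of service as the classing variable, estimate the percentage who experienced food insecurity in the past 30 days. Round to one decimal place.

With weight = n_sampled/n_responded per class, the weighted class total is n_sampled:
  0–9 yr: 280 × 56.9 = 15,932
  10–23 yr: 240 × 36.1 = 8664
  24+ yr: 340 × 81.2 = 27,608
Adjusted estimate = 52,204 / 860 = 60.7023 → 60.7%.

60.7%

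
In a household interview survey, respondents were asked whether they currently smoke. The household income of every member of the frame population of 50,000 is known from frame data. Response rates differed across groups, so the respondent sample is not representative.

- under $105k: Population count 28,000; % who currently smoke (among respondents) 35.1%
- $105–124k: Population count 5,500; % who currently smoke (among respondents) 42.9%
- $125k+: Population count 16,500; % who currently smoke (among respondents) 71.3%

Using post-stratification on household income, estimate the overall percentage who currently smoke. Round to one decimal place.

47.9%

Post-stratification weights by population share, not respondent share:
  under $105k: (28,000/50,000) × 35.1 = 19.656
  $105–124k: (5,500/50,000) × 42.9 = 4.719
  $125k+: (16,500/50,000) × 71.3 = 23.529
Post-stratified estimate = 47.904 → 47.9%.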